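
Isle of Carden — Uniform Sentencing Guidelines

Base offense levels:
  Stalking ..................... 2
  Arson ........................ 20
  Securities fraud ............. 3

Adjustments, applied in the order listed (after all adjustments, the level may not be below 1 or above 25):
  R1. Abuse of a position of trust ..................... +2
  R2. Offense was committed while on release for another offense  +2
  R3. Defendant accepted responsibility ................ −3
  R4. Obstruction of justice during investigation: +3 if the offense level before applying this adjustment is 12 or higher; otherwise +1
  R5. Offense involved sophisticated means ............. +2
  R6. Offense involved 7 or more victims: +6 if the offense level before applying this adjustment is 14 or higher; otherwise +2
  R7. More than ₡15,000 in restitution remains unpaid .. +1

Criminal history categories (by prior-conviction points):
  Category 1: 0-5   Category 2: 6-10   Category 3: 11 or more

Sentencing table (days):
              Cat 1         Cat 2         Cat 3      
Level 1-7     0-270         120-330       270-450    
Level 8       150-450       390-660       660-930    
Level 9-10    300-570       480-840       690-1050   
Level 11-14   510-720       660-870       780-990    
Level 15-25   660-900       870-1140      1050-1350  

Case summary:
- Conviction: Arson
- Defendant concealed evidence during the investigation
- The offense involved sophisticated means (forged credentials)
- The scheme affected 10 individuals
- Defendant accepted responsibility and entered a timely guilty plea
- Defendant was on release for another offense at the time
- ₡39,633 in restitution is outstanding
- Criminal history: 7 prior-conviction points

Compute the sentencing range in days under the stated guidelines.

Base offense level for arson: 20.
R2 applies: 20 + 2 = 22.
R3 applies: 22 − 3 = 19.
R4 applies (level before this adjustment is 19 ≥ 12, so +3): 19 + 3 = 22.
R5 applies: 22 + 2 = 24.
R6 applies (level before this adjustment is 24 ≥ 14, so +6): 24 + 6 = 30.
R7 applies: 30 + 1 = 31.
Level 31 exceeds the maximum of 25; capped at 25.
Final offense level: 25.
Criminal history: 7 prior points → Category 2 (6-10).
Level 25 falls in the 15-25 band.
Grid: Level 15-25 × Category 2 = 870-1140 days.

870-1140 days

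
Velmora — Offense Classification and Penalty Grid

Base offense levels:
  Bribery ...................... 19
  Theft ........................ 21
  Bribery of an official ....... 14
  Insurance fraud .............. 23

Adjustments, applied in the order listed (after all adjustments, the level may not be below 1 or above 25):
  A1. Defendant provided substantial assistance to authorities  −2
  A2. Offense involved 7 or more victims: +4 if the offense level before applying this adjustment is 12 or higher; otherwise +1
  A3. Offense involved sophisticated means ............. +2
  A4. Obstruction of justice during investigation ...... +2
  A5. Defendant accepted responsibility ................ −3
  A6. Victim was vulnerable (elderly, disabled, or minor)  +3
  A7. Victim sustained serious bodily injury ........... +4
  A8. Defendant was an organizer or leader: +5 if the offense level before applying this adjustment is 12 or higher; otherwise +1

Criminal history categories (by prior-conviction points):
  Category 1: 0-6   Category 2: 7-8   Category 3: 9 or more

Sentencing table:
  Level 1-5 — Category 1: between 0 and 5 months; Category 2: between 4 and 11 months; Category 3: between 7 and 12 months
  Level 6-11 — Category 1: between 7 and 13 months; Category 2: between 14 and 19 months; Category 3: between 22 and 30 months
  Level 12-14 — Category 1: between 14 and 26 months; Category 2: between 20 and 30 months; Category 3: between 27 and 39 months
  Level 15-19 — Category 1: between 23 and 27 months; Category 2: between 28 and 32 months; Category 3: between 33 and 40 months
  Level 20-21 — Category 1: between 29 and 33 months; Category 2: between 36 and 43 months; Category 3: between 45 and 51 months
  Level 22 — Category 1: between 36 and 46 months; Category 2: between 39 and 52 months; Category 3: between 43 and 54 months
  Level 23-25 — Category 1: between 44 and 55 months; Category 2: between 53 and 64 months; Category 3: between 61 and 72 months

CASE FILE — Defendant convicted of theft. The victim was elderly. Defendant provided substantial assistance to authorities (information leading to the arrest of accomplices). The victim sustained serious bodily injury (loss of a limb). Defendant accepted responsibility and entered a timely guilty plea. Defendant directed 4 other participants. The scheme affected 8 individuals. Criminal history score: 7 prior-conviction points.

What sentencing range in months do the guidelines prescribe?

53-64 months

Base offense level for theft: 21.
A1 applies: 21 − 2 = 19.
A2 applies (level before this adjustment is 19 ≥ 12, so +4): 19 + 4 = 23.
A3 does not apply.
A4 does not apply.
A5 applies: 23 − 3 = 20.
A6 applies: 20 + 3 = 23.
A7 applies: 23 + 4 = 27.
A8 applies (level before this adjustment is 27 ≥ 12, so +5): 27 + 5 = 32.
Level 32 exceeds the maximum of 25; capped at 25.
Final offense level: 25.
Criminal history: 7 prior points → Category 2 (7-8).
Level 25 falls in the 23-25 band.
Grid: Level 23-25 × Category 2 = 53-64 months.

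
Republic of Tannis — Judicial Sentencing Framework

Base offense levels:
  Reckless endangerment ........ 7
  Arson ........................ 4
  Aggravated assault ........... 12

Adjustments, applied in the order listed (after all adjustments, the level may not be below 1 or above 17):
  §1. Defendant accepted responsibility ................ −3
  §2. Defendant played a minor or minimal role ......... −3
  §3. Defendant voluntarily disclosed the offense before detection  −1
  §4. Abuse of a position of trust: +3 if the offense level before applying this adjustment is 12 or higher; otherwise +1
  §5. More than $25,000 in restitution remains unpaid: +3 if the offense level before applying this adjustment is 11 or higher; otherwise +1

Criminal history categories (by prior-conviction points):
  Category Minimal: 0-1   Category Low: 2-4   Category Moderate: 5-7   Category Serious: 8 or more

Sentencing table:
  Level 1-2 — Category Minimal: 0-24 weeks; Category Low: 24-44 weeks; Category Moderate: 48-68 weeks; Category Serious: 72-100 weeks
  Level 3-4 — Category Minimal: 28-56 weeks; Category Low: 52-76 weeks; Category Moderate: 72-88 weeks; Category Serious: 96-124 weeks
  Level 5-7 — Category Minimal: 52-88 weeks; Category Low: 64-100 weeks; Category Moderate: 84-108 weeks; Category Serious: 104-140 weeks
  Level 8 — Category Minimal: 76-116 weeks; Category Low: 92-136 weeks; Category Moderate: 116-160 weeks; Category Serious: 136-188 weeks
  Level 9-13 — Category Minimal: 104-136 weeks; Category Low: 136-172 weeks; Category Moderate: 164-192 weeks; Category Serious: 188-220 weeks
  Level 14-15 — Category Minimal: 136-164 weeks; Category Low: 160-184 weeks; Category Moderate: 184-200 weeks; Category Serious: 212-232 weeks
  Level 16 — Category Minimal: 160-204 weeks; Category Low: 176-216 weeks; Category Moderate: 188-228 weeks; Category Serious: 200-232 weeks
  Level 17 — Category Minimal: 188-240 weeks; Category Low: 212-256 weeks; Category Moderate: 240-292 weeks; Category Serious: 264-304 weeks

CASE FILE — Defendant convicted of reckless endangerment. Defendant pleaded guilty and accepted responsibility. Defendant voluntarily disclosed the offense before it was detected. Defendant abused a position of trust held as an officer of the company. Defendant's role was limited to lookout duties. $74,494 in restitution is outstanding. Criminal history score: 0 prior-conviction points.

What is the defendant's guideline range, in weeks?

0-24 weeks

Base offense level for reckless endangerment: 7.
§1 applies: 7 − 3 = 4.
§2 applies: 4 − 3 = 1.
§3 applies: 1 − 1 = 0.
§4 applies (level before this adjustment is 0 < 12, so +1): 0 + 1 = 1.
§5 applies (level before this adjustment is 1 < 11, so +1): 1 + 1 = 2.
Final offense level: 2.
Criminal history: 0 prior points → Category Minimal (0-1).
Level 2 falls in the 1-2 band.
Grid: Level 1-2 × Category Minimal = 0-24 weeks.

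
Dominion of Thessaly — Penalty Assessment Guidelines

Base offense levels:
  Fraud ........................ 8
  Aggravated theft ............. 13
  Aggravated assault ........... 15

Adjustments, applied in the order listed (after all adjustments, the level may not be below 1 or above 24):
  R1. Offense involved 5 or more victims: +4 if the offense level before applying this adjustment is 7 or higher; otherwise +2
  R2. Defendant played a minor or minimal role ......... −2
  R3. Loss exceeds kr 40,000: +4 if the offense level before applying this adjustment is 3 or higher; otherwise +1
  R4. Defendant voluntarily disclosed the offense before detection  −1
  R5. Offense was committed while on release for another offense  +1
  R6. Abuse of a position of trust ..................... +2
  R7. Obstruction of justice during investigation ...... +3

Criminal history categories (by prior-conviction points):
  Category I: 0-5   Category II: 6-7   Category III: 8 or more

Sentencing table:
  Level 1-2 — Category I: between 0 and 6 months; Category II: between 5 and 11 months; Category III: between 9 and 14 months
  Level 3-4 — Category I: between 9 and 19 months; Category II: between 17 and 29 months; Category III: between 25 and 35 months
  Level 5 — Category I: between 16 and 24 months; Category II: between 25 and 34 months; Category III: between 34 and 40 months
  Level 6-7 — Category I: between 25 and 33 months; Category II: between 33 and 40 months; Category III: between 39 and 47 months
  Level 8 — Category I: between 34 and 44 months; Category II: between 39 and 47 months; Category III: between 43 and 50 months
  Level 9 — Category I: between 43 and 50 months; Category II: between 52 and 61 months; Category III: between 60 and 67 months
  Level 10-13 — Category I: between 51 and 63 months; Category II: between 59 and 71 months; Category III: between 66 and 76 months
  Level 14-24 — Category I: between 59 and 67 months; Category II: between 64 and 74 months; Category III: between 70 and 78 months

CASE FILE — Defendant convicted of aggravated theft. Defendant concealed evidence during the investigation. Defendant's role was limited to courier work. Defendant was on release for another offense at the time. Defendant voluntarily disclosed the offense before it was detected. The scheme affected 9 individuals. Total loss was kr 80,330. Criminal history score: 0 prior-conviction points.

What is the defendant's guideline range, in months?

Base offense level for aggravated theft: 13.
R1 applies (level before this adjustment is 13 ≥ 7, so +4): 13 + 4 = 17.
R2 applies: 17 − 2 = 15.
R3 applies (level before this adjustment is 15 ≥ 3, so +4): 15 + 4 = 19.
R4 applies: 19 − 1 = 18.
R5 applies: 18 + 1 = 19.
R6 does not apply.
R7 applies: 19 + 3 = 22.
Final offense level: 22.
Criminal history: 0 prior points → Category I (0-5).
Level 22 falls in the 14-24 band.
Grid: Level 14-24 × Category I = 59-67 months.

59-67 months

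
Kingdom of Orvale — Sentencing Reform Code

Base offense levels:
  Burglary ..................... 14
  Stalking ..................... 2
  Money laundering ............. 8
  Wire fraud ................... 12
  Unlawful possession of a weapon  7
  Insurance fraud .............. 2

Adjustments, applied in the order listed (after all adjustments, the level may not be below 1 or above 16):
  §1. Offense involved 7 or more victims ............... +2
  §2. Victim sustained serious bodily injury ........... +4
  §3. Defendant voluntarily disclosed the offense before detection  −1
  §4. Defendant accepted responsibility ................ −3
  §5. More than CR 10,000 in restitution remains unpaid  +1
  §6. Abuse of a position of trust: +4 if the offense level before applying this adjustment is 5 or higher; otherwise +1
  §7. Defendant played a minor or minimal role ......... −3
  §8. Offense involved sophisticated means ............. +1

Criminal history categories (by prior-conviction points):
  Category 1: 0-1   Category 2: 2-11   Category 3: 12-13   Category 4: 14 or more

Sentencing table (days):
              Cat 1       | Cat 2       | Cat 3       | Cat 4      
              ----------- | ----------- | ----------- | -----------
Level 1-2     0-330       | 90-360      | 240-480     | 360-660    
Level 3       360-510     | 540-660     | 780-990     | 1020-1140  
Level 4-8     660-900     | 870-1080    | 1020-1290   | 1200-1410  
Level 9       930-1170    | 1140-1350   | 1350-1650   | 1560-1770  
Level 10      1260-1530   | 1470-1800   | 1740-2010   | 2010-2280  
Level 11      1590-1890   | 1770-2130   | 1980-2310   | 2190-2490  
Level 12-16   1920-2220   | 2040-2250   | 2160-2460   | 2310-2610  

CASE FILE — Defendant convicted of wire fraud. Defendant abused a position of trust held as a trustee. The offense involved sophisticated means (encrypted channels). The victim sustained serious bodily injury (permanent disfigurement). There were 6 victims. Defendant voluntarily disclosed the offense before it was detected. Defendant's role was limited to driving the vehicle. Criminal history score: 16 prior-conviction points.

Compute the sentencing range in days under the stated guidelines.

Base offense level for wire fraud: 12.
§1 does not apply.
§2 applies: 12 + 4 = 16.
§3 applies: 16 − 1 = 15.
§5 does not apply.
§6 applies (level before this adjustment is 15 ≥ 5, so +4): 15 + 4 = 19.
§7 applies: 19 − 3 = 16.
§8 applies: 16 + 1 = 17.
Level 17 exceeds the maximum of 16; capped at 16.
Final offense level: 16.
Criminal history: 16 prior points → Category 4 (14+).
Level 16 falls in the 12-16 band.
Grid: Level 12-16 × Category 4 = 2310-2610 days.

2310-2610 days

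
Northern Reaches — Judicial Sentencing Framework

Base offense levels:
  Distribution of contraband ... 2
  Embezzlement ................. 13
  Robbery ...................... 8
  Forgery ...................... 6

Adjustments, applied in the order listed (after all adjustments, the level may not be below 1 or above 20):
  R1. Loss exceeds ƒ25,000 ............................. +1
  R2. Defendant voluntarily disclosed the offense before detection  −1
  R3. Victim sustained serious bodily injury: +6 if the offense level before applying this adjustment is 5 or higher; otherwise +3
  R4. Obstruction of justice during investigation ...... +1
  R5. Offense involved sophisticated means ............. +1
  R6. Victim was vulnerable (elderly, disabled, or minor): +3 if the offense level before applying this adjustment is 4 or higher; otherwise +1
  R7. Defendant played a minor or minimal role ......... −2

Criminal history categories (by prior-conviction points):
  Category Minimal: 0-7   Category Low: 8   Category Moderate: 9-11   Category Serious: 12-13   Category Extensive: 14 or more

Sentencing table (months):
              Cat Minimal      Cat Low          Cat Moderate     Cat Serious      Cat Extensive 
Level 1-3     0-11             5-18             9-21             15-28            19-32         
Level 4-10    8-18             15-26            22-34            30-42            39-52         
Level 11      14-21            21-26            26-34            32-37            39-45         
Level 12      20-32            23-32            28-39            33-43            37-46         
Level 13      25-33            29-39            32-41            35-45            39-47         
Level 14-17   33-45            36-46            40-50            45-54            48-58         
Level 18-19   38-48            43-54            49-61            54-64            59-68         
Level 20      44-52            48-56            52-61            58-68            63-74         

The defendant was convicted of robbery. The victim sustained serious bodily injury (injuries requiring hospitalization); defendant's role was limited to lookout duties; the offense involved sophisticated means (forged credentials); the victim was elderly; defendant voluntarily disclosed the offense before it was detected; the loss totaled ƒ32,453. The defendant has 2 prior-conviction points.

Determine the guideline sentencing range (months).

Base offense level for robbery: 8.
R1 applies: 8 + 1 = 9.
R2 applies: 9 − 1 = 8.
R3 applies (level before this adjustment is 8 ≥ 5, so +6): 8 + 6 = 14.
R4 does not apply.
R5 applies: 14 + 1 = 15.
R6 applies (level before this adjustment is 15 ≥ 4, so +3): 15 + 3 = 18.
R7 applies: 18 − 2 = 16.
Final offense level: 16.
Criminal history: 2 prior points → Category Minimal (0-7).
Level 16 falls in the 14-17 band.
Grid: Level 14-17 × Category Minimal = 33-45 months.

33-45 months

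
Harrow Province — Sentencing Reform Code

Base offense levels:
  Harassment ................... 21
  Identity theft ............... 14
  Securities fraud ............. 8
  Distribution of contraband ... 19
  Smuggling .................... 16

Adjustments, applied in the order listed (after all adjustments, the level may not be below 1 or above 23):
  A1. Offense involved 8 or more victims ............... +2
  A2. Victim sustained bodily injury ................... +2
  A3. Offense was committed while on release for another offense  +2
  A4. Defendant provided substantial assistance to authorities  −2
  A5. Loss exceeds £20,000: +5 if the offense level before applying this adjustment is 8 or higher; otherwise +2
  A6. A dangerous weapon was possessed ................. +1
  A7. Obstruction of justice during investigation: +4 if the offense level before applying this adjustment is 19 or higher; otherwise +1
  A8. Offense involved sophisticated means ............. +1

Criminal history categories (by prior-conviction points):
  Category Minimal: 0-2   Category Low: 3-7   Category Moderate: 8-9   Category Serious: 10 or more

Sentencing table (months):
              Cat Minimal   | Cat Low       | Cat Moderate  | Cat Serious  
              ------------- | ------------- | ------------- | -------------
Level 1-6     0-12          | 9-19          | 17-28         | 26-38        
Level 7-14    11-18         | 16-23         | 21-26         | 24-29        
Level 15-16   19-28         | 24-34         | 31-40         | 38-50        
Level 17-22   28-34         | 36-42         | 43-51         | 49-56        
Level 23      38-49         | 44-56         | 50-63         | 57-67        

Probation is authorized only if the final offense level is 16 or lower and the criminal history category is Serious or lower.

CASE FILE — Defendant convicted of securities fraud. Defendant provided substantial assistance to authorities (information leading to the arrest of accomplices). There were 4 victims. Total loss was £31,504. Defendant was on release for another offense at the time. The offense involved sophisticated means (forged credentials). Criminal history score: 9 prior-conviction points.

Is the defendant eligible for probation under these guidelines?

Yes

Base offense level for securities fraud: 8.
A3 applies: 8 + 2 = 10.
A4 applies: 10 − 2 = 8.
A5 applies (level before this adjustment is 8 ≥ 8, so +5): 8 + 5 = 13.
A7 does not apply.
A8 applies: 13 + 1 = 14.
Final offense level: 14.
Criminal history: 9 prior points → Category Moderate (8-9).
Level 14 falls in the 7-14 band.
Grid: Level 7-14 × Category Moderate = 21-26 months.
Probation check: level 14 ≤ 16 and category Moderate ≤ Serious → eligible.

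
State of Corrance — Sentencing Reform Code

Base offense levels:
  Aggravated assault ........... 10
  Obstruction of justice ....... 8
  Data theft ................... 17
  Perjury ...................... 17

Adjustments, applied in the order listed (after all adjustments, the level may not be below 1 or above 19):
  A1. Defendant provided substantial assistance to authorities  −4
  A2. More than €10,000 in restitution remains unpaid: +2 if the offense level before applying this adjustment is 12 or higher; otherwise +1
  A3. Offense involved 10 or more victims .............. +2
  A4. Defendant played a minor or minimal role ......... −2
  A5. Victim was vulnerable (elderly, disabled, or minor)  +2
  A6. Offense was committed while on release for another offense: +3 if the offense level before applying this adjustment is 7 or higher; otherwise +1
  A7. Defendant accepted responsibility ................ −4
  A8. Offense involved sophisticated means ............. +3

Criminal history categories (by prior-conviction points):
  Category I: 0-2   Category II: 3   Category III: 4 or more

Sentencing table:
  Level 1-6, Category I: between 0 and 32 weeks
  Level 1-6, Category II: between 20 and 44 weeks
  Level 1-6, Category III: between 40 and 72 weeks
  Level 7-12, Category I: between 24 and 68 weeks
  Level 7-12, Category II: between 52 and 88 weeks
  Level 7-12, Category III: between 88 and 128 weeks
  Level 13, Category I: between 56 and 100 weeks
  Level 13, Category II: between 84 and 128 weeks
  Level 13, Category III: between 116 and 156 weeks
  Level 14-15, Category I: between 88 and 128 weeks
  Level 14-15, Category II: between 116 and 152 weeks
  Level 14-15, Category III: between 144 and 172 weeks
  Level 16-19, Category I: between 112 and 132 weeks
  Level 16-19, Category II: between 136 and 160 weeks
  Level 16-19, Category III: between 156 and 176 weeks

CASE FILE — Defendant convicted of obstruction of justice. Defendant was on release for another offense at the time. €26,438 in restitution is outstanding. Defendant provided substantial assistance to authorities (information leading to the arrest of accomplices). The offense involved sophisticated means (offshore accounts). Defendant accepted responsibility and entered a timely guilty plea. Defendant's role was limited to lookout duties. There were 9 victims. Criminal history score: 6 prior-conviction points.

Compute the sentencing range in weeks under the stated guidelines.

40-72 weeks

Base offense level for obstruction of justice: 8.
A1 applies: 8 − 4 = 4.
A2 applies (level before this adjustment is 4 < 12, so +1): 4 + 1 = 5.
A3 does not apply.
A4 applies: 5 − 2 = 3.
A5 does not apply.
A6 applies (level before this adjustment is 3 < 7, so +1): 3 + 1 = 4.
A7 applies: 4 − 4 = 0.
A8 applies: 0 + 3 = 3.
Final offense level: 3.
Criminal history: 6 prior points → Category III (4+).
Level 3 falls in the 1-6 band.
Grid: Level 1-6 × Category III = 40-72 weeks.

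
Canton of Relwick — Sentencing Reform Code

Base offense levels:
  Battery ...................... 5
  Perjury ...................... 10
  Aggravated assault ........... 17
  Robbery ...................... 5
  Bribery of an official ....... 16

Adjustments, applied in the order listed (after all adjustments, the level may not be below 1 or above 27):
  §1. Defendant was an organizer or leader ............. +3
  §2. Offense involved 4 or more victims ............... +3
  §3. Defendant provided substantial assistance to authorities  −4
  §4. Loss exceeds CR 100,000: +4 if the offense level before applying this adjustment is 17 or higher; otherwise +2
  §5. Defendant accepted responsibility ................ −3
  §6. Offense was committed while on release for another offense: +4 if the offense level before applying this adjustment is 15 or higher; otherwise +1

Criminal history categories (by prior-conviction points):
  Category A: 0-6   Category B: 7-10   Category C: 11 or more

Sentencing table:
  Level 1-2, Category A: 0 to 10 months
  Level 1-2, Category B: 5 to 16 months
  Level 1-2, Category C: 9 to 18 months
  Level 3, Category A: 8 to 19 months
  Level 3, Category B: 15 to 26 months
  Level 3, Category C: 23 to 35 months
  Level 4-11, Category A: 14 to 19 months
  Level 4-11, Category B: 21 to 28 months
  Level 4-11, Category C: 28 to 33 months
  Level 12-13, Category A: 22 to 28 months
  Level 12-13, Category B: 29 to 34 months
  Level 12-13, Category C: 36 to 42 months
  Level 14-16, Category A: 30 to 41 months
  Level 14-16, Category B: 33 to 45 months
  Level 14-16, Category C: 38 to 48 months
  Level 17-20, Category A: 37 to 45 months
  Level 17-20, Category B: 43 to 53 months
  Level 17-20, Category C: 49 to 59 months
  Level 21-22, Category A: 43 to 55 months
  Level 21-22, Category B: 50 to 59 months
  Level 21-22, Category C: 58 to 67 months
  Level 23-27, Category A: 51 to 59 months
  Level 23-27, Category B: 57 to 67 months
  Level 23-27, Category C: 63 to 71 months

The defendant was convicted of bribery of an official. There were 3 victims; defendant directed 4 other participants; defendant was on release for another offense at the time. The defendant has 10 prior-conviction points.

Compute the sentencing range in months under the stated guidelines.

Base offense level for bribery of an official: 16.
§1 applies: 16 + 3 = 19.
§4 does not apply.
§5 does not apply.
§6 applies (level before this adjustment is 19 ≥ 15, so +4): 19 + 4 = 23.
Final offense level: 23.
Criminal history: 10 prior points → Category B (7-10).
Level 23 falls in the 23-27 band.
Grid: Level 23-27 × Category B = 57-67 months.

57-67 months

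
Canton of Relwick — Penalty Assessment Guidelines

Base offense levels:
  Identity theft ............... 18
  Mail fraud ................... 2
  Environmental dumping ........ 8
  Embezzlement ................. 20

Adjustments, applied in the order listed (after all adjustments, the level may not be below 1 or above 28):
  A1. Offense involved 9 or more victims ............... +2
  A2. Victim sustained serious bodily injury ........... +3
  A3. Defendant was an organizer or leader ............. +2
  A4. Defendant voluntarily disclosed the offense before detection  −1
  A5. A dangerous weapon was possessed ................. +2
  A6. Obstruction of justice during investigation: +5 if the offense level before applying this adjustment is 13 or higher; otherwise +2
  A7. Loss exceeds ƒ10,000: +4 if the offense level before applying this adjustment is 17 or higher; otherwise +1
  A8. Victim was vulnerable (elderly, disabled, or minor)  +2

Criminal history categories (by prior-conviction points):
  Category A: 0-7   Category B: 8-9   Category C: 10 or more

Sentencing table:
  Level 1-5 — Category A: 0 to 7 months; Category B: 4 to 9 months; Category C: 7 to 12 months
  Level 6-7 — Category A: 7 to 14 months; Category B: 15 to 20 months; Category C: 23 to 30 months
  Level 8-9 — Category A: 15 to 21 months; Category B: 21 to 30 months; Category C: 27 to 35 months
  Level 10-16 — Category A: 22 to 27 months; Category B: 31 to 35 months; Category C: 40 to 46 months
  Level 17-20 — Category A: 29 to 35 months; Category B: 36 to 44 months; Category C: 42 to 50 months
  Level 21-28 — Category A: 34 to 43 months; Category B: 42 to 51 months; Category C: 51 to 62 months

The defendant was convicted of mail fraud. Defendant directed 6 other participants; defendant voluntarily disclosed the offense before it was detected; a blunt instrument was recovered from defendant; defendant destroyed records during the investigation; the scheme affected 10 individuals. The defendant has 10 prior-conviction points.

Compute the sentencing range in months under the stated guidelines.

27-35 months

Base offense level for mail fraud: 2.
A1 applies: 2 + 2 = 4.
A2 does not apply.
A3 applies: 4 + 2 = 6.
A4 applies: 6 − 1 = 5.
A5 applies: 5 + 2 = 7.
A6 applies (level before this adjustment is 7 < 13, so +2): 7 + 2 = 9.
A7 does not apply.
Final offense level: 9.
Criminal history: 10 prior points → Category C (10+).
Level 9 falls in the 8-9 band.
Grid: Level 8-9 × Category C = 27-35 months.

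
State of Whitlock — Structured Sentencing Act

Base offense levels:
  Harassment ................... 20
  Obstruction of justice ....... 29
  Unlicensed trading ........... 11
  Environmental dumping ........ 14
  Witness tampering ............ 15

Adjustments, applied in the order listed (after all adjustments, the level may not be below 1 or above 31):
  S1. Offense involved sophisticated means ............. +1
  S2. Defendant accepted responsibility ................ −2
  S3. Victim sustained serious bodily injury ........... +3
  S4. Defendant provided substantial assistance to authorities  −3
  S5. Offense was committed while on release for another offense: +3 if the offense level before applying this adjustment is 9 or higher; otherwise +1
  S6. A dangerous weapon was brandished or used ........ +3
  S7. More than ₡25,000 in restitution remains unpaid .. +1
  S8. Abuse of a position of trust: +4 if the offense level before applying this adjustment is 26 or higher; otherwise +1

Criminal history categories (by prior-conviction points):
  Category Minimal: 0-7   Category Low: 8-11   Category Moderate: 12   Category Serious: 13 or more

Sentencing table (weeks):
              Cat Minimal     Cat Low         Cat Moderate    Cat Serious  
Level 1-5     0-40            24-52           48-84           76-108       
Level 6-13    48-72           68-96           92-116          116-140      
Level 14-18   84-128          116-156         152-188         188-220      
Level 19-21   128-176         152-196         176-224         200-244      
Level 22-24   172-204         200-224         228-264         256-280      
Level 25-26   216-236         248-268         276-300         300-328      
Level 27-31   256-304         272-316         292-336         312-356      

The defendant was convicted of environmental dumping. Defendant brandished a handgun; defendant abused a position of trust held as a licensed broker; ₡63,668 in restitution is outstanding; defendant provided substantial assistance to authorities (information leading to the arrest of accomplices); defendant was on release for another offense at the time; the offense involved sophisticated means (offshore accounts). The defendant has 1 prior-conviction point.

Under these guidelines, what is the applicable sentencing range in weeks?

128-176 weeks

Base offense level for environmental dumping: 14.
S1 applies: 14 + 1 = 15.
S3 does not apply.
S4 applies: 15 − 3 = 12.
S5 applies (level before this adjustment is 12 ≥ 9, so +3): 12 + 3 = 15.
S6 applies: 15 + 3 = 18.
S7 applies: 18 + 1 = 19.
S8 applies (level before this adjustment is 19 < 26, so +1): 19 + 1 = 20.
Final offense level: 20.
Criminal history: 1 prior point → Category Minimal (0-7).
Level 20 falls in the 19-21 band.
Grid: Level 19-21 × Category Minimal = 128-176 weeks.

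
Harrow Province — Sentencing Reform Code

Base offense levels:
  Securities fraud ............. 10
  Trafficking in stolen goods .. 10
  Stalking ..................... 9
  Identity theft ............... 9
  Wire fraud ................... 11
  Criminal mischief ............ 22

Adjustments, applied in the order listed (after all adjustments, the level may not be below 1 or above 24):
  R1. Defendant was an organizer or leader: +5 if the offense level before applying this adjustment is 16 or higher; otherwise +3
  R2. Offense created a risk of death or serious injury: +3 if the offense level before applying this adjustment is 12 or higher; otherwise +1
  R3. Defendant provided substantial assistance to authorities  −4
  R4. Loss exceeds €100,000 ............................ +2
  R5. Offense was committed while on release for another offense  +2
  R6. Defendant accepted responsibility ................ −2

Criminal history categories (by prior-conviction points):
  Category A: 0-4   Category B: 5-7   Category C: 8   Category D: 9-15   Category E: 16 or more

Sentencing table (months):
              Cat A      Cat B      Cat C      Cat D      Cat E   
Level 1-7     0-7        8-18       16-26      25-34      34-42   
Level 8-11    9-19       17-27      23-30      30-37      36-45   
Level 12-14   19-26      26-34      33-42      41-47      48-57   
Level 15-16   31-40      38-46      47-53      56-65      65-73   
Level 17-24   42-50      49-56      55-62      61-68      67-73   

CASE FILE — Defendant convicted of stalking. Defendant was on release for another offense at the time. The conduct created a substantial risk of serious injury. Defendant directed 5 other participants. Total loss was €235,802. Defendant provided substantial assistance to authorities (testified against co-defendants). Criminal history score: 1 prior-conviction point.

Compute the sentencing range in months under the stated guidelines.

31-40 months

Base offense level for stalking: 9.
R1 applies (level before this adjustment is 9 < 16, so +3): 9 + 3 = 12.
R2 applies (level before this adjustment is 12 ≥ 12, so +3): 12 + 3 = 15.
R3 applies: 15 − 4 = 11.
R4 applies: 11 + 2 = 13.
R5 applies: 13 + 2 = 15.
Final offense level: 15.
Criminal history: 1 prior point → Category A (0-4).
Level 15 falls in the 15-16 band.
Grid: Level 15-16 × Category A = 31-40 months.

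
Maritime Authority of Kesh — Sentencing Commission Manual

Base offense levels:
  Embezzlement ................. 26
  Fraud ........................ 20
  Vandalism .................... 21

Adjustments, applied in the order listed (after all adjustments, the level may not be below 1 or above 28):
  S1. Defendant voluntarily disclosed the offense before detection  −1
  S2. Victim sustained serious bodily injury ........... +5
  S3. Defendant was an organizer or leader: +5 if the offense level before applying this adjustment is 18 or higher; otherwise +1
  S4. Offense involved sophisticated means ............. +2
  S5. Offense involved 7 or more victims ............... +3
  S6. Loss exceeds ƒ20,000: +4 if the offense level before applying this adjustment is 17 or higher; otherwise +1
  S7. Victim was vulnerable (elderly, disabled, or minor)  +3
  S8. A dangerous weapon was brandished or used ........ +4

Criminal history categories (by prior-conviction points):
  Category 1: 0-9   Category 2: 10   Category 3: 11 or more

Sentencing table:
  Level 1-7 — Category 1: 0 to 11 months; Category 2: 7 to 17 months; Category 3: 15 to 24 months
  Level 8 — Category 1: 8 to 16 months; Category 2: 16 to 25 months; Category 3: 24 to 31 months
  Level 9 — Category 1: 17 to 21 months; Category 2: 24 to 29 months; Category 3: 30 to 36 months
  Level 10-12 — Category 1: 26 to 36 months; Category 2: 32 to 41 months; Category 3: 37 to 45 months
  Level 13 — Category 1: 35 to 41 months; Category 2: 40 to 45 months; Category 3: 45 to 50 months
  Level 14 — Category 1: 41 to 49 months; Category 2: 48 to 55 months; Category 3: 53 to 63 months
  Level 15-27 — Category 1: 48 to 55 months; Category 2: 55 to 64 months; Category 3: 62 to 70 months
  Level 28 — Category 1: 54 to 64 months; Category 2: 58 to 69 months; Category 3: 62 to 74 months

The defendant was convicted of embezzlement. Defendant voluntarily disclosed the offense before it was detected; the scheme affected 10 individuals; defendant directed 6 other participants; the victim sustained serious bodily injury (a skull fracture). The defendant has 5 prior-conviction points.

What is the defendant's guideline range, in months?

Base offense level for embezzlement: 26.
S1 applies: 26 − 1 = 25.
S2 applies: 25 + 5 = 30.
S3 applies (level before this adjustment is 30 ≥ 18, so +5): 30 + 5 = 35.
S5 applies: 35 + 3 = 38.
S6 does not apply.
S8 does not apply.
Level 38 exceeds the maximum of 28; capped at 28.
Final offense level: 28.
Criminal history: 5 prior points → Category 1 (0-9).
Level 28 falls in the 28 band.
Grid: Level 28 × Category 1 = 54-64 months.

54-64 months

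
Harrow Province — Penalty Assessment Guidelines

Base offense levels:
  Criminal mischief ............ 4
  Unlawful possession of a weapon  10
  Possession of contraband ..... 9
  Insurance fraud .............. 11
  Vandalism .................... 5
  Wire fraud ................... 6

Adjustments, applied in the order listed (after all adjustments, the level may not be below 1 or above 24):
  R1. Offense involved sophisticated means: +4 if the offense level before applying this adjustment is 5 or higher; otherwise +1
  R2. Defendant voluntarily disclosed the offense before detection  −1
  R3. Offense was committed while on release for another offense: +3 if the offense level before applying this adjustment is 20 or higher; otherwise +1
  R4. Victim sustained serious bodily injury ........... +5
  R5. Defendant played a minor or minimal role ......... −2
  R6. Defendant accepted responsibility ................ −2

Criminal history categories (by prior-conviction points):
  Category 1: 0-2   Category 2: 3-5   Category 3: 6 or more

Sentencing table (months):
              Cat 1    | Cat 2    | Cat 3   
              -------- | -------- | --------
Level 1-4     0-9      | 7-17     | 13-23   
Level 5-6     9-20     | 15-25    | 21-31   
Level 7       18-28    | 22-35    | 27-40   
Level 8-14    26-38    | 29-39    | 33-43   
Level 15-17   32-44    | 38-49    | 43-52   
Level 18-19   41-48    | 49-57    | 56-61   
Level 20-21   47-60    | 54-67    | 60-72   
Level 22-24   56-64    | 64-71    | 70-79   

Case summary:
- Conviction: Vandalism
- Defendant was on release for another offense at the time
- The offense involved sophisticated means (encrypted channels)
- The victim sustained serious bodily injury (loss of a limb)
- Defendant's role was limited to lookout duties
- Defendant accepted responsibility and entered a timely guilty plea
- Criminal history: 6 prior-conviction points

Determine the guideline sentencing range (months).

33-43 months

Base offense level for vandalism: 5.
R1 applies (level before this adjustment is 5 ≥ 5, so +4): 5 + 4 = 9.
R3 applies (level before this adjustment is 9 < 20, so +1): 9 + 1 = 10.
R4 applies: 10 + 5 = 15.
R5 applies: 15 − 2 = 13.
R6 applies: 13 − 2 = 11.
Final offense level: 11.
Criminal history: 6 prior points → Category 3 (6+).
Level 11 falls in the 8-14 band.
Grid: Level 8-14 × Category 3 = 33-43 months.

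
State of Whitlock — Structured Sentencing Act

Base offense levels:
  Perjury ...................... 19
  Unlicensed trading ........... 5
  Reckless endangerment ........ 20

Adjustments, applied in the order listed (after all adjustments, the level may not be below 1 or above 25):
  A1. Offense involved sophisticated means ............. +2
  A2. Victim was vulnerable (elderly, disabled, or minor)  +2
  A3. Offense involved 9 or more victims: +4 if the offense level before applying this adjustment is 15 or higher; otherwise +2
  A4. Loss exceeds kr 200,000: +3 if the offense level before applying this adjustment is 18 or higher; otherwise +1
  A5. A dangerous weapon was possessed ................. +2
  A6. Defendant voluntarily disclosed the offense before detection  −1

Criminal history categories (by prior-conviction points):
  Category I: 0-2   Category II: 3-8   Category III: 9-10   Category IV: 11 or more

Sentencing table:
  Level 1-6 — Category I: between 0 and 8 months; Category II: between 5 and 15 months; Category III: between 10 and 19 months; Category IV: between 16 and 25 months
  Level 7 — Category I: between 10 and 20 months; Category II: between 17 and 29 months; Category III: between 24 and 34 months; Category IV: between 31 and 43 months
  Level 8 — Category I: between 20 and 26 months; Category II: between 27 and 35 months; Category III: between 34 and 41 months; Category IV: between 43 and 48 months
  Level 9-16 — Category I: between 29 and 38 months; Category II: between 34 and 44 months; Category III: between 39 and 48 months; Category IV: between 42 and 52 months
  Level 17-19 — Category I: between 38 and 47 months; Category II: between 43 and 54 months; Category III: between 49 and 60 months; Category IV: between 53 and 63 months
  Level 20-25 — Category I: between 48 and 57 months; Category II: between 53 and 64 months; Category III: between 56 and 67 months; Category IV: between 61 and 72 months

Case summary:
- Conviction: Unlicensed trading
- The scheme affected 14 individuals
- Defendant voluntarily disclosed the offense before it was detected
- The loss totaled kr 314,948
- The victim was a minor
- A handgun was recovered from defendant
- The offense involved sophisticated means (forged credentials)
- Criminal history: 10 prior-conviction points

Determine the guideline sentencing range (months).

Base offense level for unlicensed trading: 5.
A1 applies: 5 + 2 = 7.
A2 applies: 7 + 2 = 9.
A3 applies (level before this adjustment is 9 < 15, so +2): 9 + 2 = 11.
A4 applies (level before this adjustment is 11 < 18, so +1): 11 + 1 = 12.
A5 applies: 12 + 2 = 14.
A6 applies: 14 − 1 = 13.
Final offense level: 13.
Criminal history: 10 prior points → Category III (9-10).
Level 13 falls in the 9-16 band.
Grid: Level 9-16 × Category III = 39-48 months.

39-48 months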